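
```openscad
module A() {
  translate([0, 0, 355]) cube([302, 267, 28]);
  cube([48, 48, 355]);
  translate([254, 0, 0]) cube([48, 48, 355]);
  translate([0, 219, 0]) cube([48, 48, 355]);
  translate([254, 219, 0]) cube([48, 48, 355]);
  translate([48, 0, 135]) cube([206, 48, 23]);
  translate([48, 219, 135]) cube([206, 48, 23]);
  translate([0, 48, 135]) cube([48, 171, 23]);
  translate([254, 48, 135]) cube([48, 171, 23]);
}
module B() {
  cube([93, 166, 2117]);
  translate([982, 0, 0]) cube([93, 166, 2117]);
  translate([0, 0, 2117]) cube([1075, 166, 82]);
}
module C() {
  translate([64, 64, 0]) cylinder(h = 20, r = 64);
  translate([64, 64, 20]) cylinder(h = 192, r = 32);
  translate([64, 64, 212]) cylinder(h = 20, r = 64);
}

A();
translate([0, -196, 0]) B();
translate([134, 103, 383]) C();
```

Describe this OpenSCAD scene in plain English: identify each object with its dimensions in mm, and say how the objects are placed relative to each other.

A is a four-legged stool. The seat is 302×267 mm, 28 mm thick, top at z = 383 mm. It stands on four square legs, each 48×48 mm in cross-section, from z = 0 to the seat underside, each flush with a corner of the seat. Four stretchers, 48 mm wide and 23 mm tall, connect adjacent legs with their undersides at z = 135 mm, each running between the inner faces of the legs it joins and aligned with the legs' outer faces on the other axis.

B is a rectangular door frame: two vertical jambs of 93×166 mm section, 2117 mm tall, with a clear opening 889 mm wide between their inner faces. A header 82 mm tall and 166 mm deep lies on top of the jambs and spans the full outside width.

C is a spool: two coaxial disc flanges of radius 64 mm and thickness 20 mm, joined by a core cylinder of radius 32 mm and height 192 mm. The lower flange rests on z = 0 and the three cylinders share a vertical axis.

The door frame is on the floor beside the stool on its −y side. The spool is on top of the stool.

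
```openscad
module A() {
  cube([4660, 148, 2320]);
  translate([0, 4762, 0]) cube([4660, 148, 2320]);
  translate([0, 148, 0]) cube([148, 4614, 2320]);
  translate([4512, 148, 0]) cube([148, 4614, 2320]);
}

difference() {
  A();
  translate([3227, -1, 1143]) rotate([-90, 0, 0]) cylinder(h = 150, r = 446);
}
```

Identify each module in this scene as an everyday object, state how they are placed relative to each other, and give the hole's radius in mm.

A is a house frame. The house frame has a circular hole through its front wall. The hole's radius is 446 mm.

The subtracted cylinder has r = 446 mm.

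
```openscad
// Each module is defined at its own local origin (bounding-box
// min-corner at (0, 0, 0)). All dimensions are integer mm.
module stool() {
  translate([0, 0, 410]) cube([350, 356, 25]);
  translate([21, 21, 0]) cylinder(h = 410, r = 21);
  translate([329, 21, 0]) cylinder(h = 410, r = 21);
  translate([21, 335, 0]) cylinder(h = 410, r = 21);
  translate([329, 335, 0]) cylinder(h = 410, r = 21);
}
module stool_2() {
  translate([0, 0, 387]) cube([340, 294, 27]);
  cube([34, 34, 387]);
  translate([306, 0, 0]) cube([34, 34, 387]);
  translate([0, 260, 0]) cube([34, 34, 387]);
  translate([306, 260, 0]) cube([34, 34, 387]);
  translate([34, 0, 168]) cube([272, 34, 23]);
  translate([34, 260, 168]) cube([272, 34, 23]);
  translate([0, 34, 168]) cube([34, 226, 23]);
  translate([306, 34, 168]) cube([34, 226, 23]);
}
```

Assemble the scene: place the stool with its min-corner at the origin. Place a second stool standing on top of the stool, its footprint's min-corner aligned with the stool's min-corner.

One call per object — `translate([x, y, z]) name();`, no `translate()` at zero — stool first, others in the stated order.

stool();
translate([0, 0, 435]) stool_2();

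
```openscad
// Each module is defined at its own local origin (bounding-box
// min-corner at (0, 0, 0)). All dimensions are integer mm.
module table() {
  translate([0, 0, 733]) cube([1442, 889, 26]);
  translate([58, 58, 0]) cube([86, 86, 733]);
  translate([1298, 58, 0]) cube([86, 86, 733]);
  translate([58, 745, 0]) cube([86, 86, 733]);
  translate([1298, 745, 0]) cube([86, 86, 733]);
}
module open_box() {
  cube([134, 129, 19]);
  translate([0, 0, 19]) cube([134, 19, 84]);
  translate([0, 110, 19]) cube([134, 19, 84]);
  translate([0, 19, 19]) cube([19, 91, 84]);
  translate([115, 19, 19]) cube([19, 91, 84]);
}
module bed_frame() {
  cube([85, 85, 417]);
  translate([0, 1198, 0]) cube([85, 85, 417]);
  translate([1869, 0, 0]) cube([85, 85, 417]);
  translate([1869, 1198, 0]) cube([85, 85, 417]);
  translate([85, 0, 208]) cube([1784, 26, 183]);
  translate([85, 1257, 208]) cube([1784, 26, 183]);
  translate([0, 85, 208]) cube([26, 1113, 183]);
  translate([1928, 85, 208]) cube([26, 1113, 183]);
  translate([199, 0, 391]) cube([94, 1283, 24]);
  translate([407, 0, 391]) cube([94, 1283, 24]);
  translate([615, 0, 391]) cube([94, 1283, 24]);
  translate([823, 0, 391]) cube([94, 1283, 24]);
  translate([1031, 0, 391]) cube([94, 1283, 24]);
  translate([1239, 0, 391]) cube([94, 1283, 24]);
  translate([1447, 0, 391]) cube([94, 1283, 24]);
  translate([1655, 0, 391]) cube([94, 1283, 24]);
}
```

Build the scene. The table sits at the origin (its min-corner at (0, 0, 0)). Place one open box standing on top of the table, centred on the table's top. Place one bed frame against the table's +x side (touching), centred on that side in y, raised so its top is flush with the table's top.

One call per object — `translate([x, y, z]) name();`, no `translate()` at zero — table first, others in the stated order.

table();
translate([654, 380, 759]) open_box();
translate([1442, -197, 342]) bed_frame();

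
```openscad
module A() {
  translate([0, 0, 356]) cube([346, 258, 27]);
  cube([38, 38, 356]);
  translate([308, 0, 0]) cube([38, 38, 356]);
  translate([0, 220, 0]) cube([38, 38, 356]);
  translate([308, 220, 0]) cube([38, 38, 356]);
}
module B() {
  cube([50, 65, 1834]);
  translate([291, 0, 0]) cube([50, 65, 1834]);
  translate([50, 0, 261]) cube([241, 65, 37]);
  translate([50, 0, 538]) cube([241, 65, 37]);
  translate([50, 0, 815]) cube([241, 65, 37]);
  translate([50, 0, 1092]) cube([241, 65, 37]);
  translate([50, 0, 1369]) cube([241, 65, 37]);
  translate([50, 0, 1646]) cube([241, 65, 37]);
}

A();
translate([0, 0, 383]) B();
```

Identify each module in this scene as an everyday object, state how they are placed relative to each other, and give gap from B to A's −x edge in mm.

A is a stool. B is a ladder. The ladder is on top of the stool. The gap from the ladder to the stool's −x edge is 0 mm.

The ladder's min-x is at 0; the stool's min-x is 0; gap = 0 mm.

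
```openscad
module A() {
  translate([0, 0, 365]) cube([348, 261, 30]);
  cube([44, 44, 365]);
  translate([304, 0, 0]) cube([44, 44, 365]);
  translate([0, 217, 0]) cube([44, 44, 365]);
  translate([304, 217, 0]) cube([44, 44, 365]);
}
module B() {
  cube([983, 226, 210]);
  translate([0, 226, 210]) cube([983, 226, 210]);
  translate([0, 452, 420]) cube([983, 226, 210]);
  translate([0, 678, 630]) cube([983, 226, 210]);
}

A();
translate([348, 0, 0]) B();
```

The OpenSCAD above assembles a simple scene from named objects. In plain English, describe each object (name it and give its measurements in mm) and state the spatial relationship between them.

A is a simple wooden stool: a rectangular seat 348 mm (x) by 261 mm (y), 30 mm thick, top face at z = 395 mm, on four square legs, each 44×44 mm in cross-section. The legs rest on z = 0, each flush with a corner of the seat.

B is a run of 4 identical solid stair steps. Each tread is 983×226 mm and each step block is 210 mm high. Step 1 rests on the floor; step k is offset from step 1 by (k−1)×226 mm in y and (k−1)×210 mm in z.

The staircase is against the stool's +x side, with their −y faces flush.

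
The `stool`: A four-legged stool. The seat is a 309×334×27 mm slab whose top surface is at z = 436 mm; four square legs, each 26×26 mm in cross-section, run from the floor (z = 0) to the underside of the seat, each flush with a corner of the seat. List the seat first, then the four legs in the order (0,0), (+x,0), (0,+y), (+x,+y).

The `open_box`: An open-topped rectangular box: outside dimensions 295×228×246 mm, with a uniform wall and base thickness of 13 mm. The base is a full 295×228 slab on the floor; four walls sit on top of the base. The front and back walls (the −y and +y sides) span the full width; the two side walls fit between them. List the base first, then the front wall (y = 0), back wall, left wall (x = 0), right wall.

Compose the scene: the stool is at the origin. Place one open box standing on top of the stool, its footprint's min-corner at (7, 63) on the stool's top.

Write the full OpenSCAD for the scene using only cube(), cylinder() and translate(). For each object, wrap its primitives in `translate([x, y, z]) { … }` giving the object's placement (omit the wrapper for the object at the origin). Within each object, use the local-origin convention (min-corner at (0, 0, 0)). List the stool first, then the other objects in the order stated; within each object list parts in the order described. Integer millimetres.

translate([0, 0, 409]) cube([309, 334, 27]);
cube([26, 26, 409]);
translate([283, 0, 0]) cube([26, 26, 409]);
translate([0, 308, 0]) cube([26, 26, 409]);
translate([283, 308, 0]) cube([26, 26, 409]);
translate([7, 63, 436]) {
  cube([295, 228, 13]);
  translate([0, 0, 13]) cube([295, 13, 233]);
  translate([0, 215, 13]) cube([295, 13, 233]);
  translate([0, 13, 13]) cube([13, 202, 233]);
  translate([282, 13, 13]) cube([13, 202, 233]);
}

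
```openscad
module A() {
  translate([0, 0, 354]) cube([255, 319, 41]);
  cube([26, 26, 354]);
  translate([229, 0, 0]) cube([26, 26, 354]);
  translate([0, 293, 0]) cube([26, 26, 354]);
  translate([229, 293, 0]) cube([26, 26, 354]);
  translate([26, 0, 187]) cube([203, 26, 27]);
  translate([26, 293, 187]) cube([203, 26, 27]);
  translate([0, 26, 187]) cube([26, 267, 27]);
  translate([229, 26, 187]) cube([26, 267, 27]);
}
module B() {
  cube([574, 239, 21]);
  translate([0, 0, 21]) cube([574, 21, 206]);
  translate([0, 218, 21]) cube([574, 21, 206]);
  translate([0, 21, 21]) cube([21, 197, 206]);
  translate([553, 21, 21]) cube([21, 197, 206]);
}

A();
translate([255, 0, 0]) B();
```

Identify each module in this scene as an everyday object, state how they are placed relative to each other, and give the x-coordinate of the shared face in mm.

The stool's +x face and the open box's −x face are both at x = 255 mm.

A is a stool. B is an open box. The open box is against the stool's +x side, with their −y faces flush. The x-coordinate of the shared face is 255 mm.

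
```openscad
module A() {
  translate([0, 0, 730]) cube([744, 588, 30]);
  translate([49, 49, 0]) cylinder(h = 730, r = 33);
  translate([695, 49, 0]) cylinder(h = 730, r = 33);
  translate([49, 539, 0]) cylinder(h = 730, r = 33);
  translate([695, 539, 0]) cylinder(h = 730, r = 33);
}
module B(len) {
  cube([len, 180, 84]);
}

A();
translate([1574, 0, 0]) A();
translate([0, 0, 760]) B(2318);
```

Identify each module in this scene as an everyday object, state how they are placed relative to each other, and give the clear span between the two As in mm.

Second table starts at x = 1574; first ends at x = 744; clear span = 1574 − 744 = 830 mm.

A is a table. B is a beam. A beam spans the tops of two tables. The clear span between the two tables is 830 mm.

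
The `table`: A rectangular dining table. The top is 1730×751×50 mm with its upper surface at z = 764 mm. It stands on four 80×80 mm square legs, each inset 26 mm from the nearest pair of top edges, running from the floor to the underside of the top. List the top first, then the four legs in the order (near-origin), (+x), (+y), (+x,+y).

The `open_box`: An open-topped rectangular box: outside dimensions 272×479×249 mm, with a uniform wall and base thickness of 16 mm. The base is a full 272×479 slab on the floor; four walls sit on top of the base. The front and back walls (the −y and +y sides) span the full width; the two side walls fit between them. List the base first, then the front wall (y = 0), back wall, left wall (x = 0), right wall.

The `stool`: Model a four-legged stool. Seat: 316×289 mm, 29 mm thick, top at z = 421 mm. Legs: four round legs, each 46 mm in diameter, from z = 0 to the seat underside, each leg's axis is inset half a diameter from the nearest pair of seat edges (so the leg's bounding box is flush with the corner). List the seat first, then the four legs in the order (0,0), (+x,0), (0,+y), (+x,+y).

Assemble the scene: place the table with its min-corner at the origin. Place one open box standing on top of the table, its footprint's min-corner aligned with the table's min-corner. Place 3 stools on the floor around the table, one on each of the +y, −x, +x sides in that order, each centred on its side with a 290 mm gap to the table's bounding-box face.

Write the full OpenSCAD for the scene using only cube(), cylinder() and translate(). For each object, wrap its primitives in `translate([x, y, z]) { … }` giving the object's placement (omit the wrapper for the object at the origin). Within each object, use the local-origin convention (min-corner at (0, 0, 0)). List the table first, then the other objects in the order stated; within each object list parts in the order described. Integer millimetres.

translate([0, 0, 714]) cube([1730, 751, 50]);
translate([26, 26, 0]) cube([80, 80, 714]);
translate([1624, 26, 0]) cube([80, 80, 714]);
translate([26, 645, 0]) cube([80, 80, 714]);
translate([1624, 645, 0]) cube([80, 80, 714]);
translate([0, 0, 764]) {
  cube([272, 479, 16]);
  translate([0, 0, 16]) cube([272, 16, 233]);
  translate([0, 463, 16]) cube([272, 16, 233]);
  translate([0, 16, 16]) cube([16, 447, 233]);
  translate([256, 16, 16]) cube([16, 447, 233]);
}
translate([707, 1041, 0]) {
  translate([0, 0, 392]) cube([316, 289, 29]);
  translate([23, 23, 0]) cylinder(h = 392, r = 23);
  translate([293, 23, 0]) cylinder(h = 392, r = 23);
  translate([23, 266, 0]) cylinder(h = 392, r = 23);
  translate([293, 266, 0]) cylinder(h = 392, r = 23);
}
translate([-606, 231, 0]) {
  translate([0, 0, 392]) cube([316, 289, 29]);
  translate([23, 23, 0]) cylinder(h = 392, r = 23);
  translate([293, 23, 0]) cylinder(h = 392, r = 23);
  translate([23, 266, 0]) cylinder(h = 392, r = 23);
  translate([293, 266, 0]) cylinder(h = 392, r = 23);
}
translate([2020, 231, 0]) {
  translate([0, 0, 392]) cube([316, 289, 29]);
  translate([23, 23, 0]) cylinder(h = 392, r = 23);
  translate([293, 23, 0]) cylinder(h = 392, r = 23);
  translate([23, 266, 0]) cylinder(h = 392, r = 23);
  translate([293, 266, 0]) cylinder(h = 392, r = 23);
}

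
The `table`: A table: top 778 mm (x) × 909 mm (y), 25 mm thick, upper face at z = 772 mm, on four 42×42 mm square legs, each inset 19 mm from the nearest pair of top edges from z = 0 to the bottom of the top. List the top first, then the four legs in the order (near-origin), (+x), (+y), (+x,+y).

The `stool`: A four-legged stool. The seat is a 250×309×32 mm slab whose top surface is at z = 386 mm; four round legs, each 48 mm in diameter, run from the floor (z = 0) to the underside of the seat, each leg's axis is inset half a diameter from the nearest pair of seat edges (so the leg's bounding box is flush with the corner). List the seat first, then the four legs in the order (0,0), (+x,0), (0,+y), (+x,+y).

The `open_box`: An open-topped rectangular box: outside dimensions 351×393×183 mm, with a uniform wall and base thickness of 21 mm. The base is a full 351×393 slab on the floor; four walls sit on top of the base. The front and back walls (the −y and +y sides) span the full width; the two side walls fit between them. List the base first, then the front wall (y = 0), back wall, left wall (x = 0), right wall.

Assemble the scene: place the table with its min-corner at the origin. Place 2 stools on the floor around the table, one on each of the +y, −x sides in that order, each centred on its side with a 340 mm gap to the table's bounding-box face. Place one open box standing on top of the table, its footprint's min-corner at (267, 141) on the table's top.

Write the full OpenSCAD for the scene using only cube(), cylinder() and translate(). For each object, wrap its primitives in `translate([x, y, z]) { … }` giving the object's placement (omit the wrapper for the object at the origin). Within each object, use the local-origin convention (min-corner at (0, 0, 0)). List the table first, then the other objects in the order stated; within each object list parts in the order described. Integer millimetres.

translate([0, 0, 747]) cube([778, 909, 25]);
translate([19, 19, 0]) cube([42, 42, 747]);
translate([717, 19, 0]) cube([42, 42, 747]);
translate([19, 848, 0]) cube([42, 42, 747]);
translate([717, 848, 0]) cube([42, 42, 747]);
translate([264, 1249, 0]) {
  translate([0, 0, 354]) cube([250, 309, 32]);
  translate([24, 24, 0]) cylinder(h = 354, r = 24);
  translate([226, 24, 0]) cylinder(h = 354, r = 24);
  translate([24, 285, 0]) cylinder(h = 354, r = 24);
  translate([226, 285, 0]) cylinder(h = 354, r = 24);
}
translate([-590, 300, 0]) {
  translate([0, 0, 354]) cube([250, 309, 32]);
  translate([24, 24, 0]) cylinder(h = 354, r = 24);
  translate([226, 24, 0]) cylinder(h = 354, r = 24);
  translate([24, 285, 0]) cylinder(h = 354, r = 24);
  translate([226, 285, 0]) cylinder(h = 354, r = 24);
}
translate([267, 141, 772]) {
  cube([351, 393, 21]);
  translate([0, 0, 21]) cube([351, 21, 162]);
  translate([0, 372, 21]) cube([351, 21, 162]);
  translate([0, 21, 21]) cube([21, 351, 162]);
  translate([330, 21, 21]) cube([21, 351, 162]);
}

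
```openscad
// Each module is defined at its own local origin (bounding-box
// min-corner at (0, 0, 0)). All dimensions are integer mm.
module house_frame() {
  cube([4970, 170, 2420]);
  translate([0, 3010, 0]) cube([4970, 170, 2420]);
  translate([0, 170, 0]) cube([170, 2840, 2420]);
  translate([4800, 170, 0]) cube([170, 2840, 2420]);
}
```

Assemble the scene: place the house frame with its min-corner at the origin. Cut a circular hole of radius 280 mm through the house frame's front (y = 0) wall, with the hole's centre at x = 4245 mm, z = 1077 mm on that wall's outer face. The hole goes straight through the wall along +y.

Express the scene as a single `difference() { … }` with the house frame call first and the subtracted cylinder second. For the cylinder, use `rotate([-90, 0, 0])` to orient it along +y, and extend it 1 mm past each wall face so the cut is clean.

difference() {
  house_frame();
  translate([4245, -1, 1077]) rotate([-90, 0, 0]) cylinder(h = 172, r = 280);
}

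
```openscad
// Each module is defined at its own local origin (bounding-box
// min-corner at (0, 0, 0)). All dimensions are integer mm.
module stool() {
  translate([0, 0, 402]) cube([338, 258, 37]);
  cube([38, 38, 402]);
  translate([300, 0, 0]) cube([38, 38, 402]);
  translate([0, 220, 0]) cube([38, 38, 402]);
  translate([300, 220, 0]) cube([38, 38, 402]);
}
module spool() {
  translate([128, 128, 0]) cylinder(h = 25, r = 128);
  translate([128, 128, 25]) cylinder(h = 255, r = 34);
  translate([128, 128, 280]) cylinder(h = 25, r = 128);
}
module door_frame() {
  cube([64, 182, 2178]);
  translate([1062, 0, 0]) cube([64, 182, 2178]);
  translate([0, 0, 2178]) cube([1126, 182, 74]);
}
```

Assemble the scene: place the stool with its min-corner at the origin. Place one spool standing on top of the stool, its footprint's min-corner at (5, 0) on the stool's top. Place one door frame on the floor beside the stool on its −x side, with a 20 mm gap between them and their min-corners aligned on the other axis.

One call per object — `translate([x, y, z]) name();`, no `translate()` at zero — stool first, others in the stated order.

stool();
translate([5, 0, 439]) spool();
translate([-1146, 0, 0]) door_frame();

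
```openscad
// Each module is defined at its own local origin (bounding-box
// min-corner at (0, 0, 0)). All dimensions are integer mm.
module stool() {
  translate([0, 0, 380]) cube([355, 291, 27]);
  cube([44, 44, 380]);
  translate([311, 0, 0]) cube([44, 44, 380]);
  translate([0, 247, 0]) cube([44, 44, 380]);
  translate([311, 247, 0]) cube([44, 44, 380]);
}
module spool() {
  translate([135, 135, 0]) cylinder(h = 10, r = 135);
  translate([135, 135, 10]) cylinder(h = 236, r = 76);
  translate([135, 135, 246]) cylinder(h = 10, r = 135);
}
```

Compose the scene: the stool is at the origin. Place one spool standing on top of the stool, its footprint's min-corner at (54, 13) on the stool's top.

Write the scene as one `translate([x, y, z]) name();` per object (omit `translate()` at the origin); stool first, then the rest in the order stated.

stool();
translate([54, 13, 407]) spool();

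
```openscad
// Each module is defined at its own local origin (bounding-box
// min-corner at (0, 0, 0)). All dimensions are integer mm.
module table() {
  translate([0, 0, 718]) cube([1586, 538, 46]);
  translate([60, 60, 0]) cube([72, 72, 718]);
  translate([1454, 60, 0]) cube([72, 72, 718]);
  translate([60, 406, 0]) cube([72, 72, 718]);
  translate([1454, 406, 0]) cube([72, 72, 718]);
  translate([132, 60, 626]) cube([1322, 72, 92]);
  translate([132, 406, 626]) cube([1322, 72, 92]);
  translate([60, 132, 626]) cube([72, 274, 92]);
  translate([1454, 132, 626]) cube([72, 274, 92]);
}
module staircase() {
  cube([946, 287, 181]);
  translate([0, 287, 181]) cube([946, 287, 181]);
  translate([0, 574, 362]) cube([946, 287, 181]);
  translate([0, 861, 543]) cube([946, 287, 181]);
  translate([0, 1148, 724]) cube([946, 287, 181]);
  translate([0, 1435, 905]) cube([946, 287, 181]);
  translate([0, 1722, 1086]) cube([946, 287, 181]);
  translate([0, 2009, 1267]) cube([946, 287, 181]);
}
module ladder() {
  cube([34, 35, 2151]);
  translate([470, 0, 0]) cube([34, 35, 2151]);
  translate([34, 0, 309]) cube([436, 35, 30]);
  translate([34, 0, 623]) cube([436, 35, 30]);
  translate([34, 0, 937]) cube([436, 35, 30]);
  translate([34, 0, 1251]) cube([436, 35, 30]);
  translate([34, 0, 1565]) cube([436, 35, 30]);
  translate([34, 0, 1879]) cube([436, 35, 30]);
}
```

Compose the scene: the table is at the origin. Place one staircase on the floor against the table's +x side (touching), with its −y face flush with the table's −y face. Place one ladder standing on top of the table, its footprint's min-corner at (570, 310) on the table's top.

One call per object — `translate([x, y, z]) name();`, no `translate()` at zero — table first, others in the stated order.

table();
translate([1586, 0, 0]) staircase();
translate([570, 310, 764]) ladder();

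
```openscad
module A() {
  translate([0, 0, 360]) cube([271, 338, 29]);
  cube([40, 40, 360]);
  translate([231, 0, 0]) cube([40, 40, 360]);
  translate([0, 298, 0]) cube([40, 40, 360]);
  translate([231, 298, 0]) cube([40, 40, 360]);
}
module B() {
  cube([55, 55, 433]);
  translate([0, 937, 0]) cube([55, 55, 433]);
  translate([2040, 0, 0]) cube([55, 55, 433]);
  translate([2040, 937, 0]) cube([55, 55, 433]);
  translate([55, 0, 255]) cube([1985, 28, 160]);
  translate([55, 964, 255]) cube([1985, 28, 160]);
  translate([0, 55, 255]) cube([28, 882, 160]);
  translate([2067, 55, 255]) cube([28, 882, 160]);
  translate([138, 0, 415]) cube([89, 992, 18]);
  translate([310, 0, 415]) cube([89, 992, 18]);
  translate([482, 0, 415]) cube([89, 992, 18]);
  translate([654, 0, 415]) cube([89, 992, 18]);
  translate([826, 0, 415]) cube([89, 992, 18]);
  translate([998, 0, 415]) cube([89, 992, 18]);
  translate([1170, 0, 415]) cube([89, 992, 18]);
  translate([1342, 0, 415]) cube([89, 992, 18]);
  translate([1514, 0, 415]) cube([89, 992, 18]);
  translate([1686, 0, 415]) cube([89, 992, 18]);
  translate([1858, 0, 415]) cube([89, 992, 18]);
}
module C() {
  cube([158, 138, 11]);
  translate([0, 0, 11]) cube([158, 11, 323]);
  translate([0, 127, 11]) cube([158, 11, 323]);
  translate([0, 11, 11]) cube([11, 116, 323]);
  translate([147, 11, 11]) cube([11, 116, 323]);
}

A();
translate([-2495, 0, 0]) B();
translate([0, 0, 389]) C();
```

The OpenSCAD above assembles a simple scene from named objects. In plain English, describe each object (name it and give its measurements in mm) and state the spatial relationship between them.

A is a four-legged stool. The seat is a 271×338×29 mm slab whose top surface is at z = 389 mm; four square legs, each 40×40 mm in cross-section, run from the floor (z = 0) to the underside of the seat, each flush with a corner of the seat.

B is a bed frame 2095 mm long (x) by 992 mm wide (y). Four 55×55 mm corner posts, 433 mm tall, at the corners of the footprint. Four rails of 28 mm thickness and 160 mm height run between adjacent posts with their undersides at z = 255 mm, their outer faces flush with the outside of the frame (the two x-running rails run between the posts' inner faces; the two y-running rails run between the posts' inner faces). 11 slats, each 89 mm wide (x) and 18 mm thick, lie across the top of the two x-running rails, running the full 992 mm width of the frame in y; the slats are evenly spaced along x between the inner faces of the end posts with equal gaps (rounded down to the nearest mm) at the −x end and between each pair — any rounding remainder accumulates at the +x end.

C is an open storage box with external size 158×138×334 mm and wall thickness 11 mm (the base is also 11 mm thick). The base covers the whole footprint; the four walls stand on the base, with the y-facing walls full-width and the x-facing walls fitting between their inner faces.

The bed frame is on the floor beside the stool on its −x side. The open box is on top of the stool.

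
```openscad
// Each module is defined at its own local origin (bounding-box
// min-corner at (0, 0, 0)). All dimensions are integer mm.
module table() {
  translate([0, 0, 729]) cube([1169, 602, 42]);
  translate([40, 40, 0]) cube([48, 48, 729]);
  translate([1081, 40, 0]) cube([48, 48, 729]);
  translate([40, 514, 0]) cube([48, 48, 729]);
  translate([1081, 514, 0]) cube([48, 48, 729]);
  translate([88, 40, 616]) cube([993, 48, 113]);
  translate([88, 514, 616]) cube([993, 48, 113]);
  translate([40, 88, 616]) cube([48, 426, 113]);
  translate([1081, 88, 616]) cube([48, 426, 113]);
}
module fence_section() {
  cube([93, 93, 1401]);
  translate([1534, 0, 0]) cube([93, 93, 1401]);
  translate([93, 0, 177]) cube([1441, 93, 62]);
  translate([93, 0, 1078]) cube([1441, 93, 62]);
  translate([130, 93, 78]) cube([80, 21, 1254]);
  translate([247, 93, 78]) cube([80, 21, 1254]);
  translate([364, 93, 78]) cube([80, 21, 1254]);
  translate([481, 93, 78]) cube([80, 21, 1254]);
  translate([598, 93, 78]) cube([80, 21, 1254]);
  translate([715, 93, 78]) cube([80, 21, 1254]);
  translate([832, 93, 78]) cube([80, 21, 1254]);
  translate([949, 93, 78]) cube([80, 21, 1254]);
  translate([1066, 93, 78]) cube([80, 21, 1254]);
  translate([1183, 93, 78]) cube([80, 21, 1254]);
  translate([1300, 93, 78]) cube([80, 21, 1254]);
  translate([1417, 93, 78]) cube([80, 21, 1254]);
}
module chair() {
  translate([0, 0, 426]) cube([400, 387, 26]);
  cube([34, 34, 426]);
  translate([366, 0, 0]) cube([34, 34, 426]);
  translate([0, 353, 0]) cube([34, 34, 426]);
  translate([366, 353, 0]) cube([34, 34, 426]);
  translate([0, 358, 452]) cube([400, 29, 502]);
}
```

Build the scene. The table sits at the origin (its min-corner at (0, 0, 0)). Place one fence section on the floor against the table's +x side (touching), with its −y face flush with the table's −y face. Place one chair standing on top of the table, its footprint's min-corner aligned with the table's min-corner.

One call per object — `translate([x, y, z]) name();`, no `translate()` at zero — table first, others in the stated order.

table();
translate([1169, 0, 0]) fence_section();
translate([0, 0, 771]) chair();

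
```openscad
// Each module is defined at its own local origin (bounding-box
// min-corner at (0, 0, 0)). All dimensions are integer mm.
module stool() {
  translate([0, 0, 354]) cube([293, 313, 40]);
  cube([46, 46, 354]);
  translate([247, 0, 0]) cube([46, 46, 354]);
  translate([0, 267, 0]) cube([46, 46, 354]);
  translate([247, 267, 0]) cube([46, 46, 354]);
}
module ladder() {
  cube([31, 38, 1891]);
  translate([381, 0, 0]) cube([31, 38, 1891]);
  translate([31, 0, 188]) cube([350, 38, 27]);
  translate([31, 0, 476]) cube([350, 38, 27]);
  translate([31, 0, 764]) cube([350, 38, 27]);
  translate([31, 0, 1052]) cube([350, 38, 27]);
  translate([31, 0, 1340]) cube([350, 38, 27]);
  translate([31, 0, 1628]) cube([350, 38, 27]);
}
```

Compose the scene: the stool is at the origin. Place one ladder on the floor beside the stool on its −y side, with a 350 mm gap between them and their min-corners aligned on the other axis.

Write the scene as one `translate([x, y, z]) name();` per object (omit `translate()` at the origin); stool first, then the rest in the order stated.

stool();
translate([0, -388, 0]) ladder();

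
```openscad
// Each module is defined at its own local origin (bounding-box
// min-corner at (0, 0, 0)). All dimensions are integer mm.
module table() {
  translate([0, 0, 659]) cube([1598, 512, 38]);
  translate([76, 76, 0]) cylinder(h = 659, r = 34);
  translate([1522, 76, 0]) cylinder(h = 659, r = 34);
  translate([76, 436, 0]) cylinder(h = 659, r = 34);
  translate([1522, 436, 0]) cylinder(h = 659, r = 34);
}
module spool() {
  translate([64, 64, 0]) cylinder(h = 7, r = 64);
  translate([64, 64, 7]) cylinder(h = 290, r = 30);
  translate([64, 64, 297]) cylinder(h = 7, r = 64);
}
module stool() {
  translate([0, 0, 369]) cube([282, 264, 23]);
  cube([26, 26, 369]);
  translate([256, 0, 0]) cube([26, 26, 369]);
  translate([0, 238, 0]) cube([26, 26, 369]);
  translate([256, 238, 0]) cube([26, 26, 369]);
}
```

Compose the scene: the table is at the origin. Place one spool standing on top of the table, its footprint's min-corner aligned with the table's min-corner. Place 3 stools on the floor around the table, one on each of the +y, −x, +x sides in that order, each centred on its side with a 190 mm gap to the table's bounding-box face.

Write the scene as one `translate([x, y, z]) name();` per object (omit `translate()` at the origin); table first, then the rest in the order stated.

table();
translate([0, 0, 697]) spool();
translate([658, 702, 0]) stool();
translate([-472, 124, 0]) stool();
translate([1788, 124, 0]) stool();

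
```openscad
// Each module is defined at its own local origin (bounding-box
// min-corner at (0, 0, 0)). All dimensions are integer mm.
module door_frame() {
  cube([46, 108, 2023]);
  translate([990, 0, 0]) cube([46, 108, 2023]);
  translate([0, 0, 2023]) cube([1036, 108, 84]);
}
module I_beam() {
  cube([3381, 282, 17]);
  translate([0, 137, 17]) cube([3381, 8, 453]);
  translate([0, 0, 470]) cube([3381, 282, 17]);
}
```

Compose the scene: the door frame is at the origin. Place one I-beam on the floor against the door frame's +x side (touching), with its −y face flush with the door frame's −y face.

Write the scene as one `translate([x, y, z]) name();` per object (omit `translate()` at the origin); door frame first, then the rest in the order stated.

door_frame();
translate([1036, 0, 0]) I_beam();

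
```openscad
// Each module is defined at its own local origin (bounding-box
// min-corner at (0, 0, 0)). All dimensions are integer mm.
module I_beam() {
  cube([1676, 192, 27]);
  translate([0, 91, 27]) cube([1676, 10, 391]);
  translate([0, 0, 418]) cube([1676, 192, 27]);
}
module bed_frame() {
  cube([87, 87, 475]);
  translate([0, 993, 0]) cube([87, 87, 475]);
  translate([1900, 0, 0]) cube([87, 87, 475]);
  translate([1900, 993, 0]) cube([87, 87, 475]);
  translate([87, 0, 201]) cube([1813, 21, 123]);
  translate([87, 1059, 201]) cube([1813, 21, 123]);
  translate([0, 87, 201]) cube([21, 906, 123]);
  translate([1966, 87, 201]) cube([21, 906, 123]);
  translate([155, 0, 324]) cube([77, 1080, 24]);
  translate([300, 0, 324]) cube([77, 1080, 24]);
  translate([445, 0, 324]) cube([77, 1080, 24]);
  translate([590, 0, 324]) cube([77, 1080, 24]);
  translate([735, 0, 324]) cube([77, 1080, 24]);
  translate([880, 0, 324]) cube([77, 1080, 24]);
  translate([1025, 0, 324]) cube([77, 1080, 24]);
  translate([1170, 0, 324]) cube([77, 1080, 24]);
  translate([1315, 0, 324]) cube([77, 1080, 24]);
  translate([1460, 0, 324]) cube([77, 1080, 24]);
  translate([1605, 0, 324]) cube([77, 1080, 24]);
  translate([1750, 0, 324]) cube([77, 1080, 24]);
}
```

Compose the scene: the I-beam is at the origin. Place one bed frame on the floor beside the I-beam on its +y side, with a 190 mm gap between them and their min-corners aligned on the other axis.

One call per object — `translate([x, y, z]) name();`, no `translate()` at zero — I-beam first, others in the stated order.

I_beam();
translate([0, 382, 0]) bed_frame();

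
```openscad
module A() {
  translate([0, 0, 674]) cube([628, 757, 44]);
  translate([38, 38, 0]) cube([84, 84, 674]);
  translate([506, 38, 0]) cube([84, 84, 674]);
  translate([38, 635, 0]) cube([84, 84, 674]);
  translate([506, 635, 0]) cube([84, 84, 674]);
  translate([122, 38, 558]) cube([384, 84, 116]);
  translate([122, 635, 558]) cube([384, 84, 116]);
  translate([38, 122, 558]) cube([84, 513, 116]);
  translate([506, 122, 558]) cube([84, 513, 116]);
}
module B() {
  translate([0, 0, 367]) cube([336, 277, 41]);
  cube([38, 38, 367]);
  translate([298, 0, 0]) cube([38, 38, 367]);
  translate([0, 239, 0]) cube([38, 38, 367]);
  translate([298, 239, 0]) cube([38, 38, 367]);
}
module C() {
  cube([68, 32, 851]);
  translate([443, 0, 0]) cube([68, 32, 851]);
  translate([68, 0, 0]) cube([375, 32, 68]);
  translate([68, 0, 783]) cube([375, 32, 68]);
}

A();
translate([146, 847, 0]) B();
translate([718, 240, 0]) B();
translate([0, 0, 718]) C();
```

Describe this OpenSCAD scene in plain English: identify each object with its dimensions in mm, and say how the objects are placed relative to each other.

A is a table: top 628 mm (x) × 757 mm (y), 44 mm thick, upper face at z = 718 mm, on four 84×84 mm square legs, each inset 38 mm from the nearest pair of top edges, running from z = 0 to the bottom of the top. Four apron rails, 84 mm thick and 116 mm tall, run between adjacent legs with their top edges flush with the underside of the top and their outer faces flush with the legs' outer faces.

B is a simple wooden stool: a rectangular seat 336 mm (x) by 277 mm (y), 41 mm thick, top face at z = 408 mm, on four square legs, each 38×38 mm in cross-section. The legs rest on z = 0, each flush with a corner of the seat.

C is a rectangular picture frame lying in the x–z plane (depth along y). The opening is 375 mm wide (x) by 715 mm tall (z), surrounded by a border 68 mm wide on all four sides. The frame is 32 mm deep and is made of two full-height vertical stiles with two horizontal rails fitted between them.

Two stools sit around the table at the +y, +x sides. The picture frame is on top of the table.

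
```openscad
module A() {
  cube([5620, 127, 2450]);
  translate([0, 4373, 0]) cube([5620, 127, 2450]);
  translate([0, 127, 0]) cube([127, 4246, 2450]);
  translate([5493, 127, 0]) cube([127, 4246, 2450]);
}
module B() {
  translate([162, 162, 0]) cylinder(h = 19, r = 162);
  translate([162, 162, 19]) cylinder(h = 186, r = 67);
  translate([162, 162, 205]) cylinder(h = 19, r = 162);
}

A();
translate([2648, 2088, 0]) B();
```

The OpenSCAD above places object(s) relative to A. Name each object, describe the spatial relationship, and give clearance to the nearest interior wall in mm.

Clearances: x = 2521, y = 1961; minimum 1961 mm.

A is a house frame. B is a spool. The spool sits inside the house frame, centred. The clearance to the nearest interior wall is 1961 mm.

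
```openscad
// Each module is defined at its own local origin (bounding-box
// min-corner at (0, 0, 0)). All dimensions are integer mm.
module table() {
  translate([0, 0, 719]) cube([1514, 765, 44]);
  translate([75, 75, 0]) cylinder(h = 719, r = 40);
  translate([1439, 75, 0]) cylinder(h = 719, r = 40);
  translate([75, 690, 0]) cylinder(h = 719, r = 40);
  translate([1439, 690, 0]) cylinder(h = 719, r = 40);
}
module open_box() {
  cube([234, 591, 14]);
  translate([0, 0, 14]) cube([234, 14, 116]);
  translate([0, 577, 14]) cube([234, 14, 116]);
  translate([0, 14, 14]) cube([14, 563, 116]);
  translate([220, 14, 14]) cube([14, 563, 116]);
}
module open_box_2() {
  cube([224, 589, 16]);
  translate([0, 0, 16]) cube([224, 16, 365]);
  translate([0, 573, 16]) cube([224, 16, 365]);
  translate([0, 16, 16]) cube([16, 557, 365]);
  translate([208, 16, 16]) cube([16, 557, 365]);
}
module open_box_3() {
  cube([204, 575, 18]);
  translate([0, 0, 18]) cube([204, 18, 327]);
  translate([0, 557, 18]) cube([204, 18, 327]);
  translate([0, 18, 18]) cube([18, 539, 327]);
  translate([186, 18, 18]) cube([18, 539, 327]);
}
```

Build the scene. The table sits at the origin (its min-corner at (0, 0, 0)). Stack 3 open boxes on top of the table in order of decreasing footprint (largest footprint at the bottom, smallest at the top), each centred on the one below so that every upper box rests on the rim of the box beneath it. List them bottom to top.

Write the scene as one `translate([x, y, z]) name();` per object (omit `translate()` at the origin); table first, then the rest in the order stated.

table();
translate([640, 87, 763]) open_box();
translate([645, 88, 893]) open_box_2();
translate([655, 95, 1274]) open_box_3();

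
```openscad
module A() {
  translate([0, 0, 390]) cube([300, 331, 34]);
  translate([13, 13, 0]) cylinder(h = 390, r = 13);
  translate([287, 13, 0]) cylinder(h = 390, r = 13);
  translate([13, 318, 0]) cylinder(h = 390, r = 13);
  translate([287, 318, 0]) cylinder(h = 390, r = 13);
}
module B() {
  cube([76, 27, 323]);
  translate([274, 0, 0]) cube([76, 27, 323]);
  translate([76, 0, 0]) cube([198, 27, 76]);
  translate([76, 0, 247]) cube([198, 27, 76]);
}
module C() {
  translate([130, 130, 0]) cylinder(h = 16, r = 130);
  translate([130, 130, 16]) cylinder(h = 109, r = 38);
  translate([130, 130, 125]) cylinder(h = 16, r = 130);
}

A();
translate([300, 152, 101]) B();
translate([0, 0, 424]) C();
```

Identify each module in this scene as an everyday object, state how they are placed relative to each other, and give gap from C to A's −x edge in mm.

The spool's min-x is at 0; the stool's min-x is 0; gap = 0 mm.

A is a stool. B is a picture frame. C is a spool. The picture frame is beside the stool with their tops flush at z = 424. The spool is on top of the stool. The gap from the spool to the stool's −x edge is 0 mm.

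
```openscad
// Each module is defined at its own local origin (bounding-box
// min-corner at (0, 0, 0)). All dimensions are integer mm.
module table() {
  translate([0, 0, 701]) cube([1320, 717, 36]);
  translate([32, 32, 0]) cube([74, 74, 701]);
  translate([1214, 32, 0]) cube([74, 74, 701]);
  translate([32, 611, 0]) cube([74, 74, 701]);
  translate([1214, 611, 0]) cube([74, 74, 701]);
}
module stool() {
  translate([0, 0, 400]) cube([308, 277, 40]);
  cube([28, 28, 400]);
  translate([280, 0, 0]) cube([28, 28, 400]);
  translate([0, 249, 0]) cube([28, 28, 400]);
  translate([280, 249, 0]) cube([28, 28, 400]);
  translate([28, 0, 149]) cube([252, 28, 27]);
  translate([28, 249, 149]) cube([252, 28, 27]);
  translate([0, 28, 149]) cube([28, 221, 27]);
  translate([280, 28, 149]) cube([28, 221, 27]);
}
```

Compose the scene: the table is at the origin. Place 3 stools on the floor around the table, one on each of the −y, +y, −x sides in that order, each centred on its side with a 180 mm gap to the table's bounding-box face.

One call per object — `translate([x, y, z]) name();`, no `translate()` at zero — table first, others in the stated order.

table();
translate([506, -457, 0]) stool();
translate([506, 897, 0]) stool();
translate([-488, 220, 0]) stool();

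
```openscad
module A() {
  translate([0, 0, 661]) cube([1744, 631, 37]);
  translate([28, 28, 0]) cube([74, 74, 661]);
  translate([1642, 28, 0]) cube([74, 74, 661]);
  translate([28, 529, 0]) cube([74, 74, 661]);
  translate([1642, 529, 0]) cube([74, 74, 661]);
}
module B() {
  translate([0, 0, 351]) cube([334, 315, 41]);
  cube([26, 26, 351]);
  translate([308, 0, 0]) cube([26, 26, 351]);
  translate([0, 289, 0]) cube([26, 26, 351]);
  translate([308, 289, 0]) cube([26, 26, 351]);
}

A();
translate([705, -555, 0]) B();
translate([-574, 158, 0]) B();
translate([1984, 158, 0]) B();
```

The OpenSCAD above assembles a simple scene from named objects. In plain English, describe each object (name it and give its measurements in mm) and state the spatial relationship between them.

A is a table with a 1744×631 mm rectangular top, 37 mm thick, top surface at z = 698 mm, supported by four 74×74 mm square legs, each inset 28 mm from the nearest pair of top edges, running from the floor.

B is a four-legged stool. The seat is 334×315 mm, 41 mm thick, top at z = 392 mm. It stands on four square legs, each 26×26 mm in cross-section, from z = 0 to the seat underside, each flush with a corner of the seat.

Three stools sit around the table at the −y, −x, +x sides.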